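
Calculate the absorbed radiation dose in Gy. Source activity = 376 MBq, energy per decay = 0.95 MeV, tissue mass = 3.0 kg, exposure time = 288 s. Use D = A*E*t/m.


A = 376 MBq = 3.7600e+08 Bq
E = 0.95 MeV = 1.5219e-13 J
D = A*E*t/m = 3.7600e+08*1.5219e-13*288/3.0
D = 0.005493 Gy


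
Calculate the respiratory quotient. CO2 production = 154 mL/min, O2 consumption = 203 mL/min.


RQ = VCO2 / VO2
RQ = 154 / 203
RQ = 0.7586


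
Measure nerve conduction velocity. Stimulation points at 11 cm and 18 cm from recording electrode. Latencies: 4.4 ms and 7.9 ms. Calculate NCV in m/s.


Distance = (18 - 11) / 100 = 0.07 m
dt = (7.9 - 4.4) / 1000 = 0.0035 s
NCV = dist / dt = 20 m/s


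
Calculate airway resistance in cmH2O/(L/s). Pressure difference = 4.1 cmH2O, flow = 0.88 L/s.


R = dP / flow
R = 4.1 / 0.88
R = 4.659 cmH2O/(L/s)


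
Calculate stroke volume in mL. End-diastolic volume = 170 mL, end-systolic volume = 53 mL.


SV = EDV - ESV
SV = 170 - 53
SV = 117 mL


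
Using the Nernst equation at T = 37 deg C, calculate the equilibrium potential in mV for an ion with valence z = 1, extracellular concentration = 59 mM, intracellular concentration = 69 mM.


E = (RT/(zF)) * ln(C_out/C_in)
T = 37 + 273.15 = 310.15 K
E = (8.314 * 310.15 / (1 * 96485)) * ln(59/69)
E = -4.184 mV


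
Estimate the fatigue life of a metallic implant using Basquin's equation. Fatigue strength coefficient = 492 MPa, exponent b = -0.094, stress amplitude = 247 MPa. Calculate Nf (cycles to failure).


sigma_a = sigma_f' * (2Nf)^b
2Nf = (sigma_a/sigma_f')^(1/b)
2Nf = (247/492)^(1/-0.094)
2Nf = 1526.5243
Nf = 763.3


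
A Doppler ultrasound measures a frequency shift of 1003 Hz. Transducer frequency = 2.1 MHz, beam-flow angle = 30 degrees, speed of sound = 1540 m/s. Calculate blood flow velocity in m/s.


v = fd * c / (2 * f0 * cos(theta))
v = 1003 * 1540 / (2 * 2.1000e+06 * cos(30))
v = 0.4247 m/s


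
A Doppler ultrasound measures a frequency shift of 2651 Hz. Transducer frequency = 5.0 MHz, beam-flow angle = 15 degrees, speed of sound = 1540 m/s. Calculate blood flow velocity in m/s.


v = fd * c / (2 * f0 * cos(theta))
v = 2651 * 1540 / (2 * 5.0000e+06 * cos(15))
v = 0.4227 m/s


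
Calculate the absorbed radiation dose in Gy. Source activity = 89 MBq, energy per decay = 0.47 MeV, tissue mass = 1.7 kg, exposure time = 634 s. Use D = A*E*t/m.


A = 89 MBq = 8.9000e+07 Bq
E = 0.47 MeV = 7.5294e-14 J
D = A*E*t/m = 8.9000e+07*7.5294e-14*634/1.7
D = 0.002499 Gy


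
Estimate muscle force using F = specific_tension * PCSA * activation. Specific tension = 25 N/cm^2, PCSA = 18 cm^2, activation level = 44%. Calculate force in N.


F = sigma * PCSA * activation
F = 25 * 18 * 0.44
F = 198 N


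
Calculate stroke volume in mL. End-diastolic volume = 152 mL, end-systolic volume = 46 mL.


SV = EDV - ESV
SV = 152 - 46
SV = 106 mL


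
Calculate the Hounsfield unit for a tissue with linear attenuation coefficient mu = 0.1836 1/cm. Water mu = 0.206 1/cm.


HU = ((mu_tissue - mu_water) / mu_water) * 1000
HU = ((0.1836 - 0.206) / 0.206) * 1000
HU = -108.7


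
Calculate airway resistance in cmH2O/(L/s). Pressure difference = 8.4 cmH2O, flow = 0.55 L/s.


R = dP / flow
R = 8.4 / 0.55
R = 15.27 cmH2O/(L/s)


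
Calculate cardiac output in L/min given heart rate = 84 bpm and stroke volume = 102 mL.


CO = HR * SV
CO = 84 * 102 / 1000
CO = 8.568 L/min


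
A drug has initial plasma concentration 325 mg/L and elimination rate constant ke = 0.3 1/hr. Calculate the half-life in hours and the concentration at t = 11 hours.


t_half = ln(2) / ke = 0.693147 / 0.3 = 2.31 hr
C(t) = C0 * exp(-ke*t) = 325 * exp(-0.3*11)
C(11) = 11.99 mg/L


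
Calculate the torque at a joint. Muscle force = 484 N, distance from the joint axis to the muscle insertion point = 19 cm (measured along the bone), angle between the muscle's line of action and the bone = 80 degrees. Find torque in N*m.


Torque = F * d * sin(theta)   (moment arm = d*sin(theta))
d = 19 cm = 0.19 m
Torque = 484 * 0.19 * sin(80)
Torque = 90.56 N*m


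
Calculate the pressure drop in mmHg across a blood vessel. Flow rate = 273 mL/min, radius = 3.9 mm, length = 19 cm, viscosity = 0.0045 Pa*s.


dP = 8*mu*L*Q / (pi*r^4)
Q = 273 mL/min = 4.55e-06 m^3/s
dP = 42.8212 Pa = 42.8212 / 133.322 mmHg = 0.3212 mmHg


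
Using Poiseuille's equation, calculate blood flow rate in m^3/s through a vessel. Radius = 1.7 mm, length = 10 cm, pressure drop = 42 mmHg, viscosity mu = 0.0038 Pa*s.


Q = pi*r^4*dP / (8*mu*L)
r = 0.0017 m, L = 0.1 m
dP = 42 mmHg = 5599.524 Pa
Q = 4.8331e-05 m^3/s


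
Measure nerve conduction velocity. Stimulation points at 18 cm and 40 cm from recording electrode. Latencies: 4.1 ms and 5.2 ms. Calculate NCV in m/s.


Distance = (40 - 18) / 100 = 0.22 m
dt = (5.2 - 4.1) / 1000 = 0.0011 s
NCV = dist / dt = 200 m/s


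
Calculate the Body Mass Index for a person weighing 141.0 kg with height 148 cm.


BMI = weight / height^2
height = 148 cm = 1.48 m
BMI = 141.0 / 1.48^2
BMI = 64.37 kg/m^2


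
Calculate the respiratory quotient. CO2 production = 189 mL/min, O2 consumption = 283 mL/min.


RQ = VCO2 / VO2
RQ = 189 / 283
RQ = 0.6678


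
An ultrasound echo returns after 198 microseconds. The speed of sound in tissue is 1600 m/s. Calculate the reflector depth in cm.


depth = c * t / 2
t = 198 us = 1.9800e-04 s
depth = 1600 * 1.9800e-04 / 2
depth = 0.1584 m = 15.84 cm


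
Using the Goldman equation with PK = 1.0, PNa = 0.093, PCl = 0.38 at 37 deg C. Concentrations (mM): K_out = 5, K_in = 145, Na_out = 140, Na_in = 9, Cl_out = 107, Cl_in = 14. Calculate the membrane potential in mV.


Vm = (RT/F)*ln((PK*Ko + PNa*Nao + PCl*Cli)/(PK*Ki + PNa*Nai + PCl*Clo))
Numer = 23.34, Denom = 186.497
Vm = -55.54 mV


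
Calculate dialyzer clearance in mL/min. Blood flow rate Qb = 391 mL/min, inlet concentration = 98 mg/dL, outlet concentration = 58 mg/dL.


K = Qb * (Cb_in - Cb_out) / Cb_in
K = 391 * (98 - 58) / 98
K = 159.6 mL/min


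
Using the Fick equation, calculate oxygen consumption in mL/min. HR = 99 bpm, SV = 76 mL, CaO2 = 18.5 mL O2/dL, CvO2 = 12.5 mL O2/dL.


CO = HR*SV = 99*76/1000 = 7.524 L/min
a-v O2 diff = 18.5 - 12.5 = 6 mL/dL
VO2 = CO * (CaO2-CvO2) * 10 dL/L
VO2 = 7.524 * 6 * 10
VO2 = 451.4 mL/min


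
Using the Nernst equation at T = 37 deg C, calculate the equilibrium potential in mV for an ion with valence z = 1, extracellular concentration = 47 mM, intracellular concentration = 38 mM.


E = (RT/(zF)) * ln(C_out/C_in)
T = 37 + 273.15 = 310.15 K
E = (8.314 * 310.15 / (1 * 96485)) * ln(47/38)
E = 5.681 mV


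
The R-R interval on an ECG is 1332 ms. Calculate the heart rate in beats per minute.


HR = 60 / RR_interval(s)
RR = 1332 ms = 1.332 s
HR = 60 / 1.332 = 45.05 bpm


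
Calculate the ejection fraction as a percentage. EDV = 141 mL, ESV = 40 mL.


SV = EDV - ESV = 141 - 40 = 101 mL
EF = SV/EDV * 100 = 101/141 * 100
EF = 71.63%


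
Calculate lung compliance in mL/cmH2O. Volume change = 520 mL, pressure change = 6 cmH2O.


C = dV / dP
C = 520 / 6
C = 86.67 mL/cmH2O


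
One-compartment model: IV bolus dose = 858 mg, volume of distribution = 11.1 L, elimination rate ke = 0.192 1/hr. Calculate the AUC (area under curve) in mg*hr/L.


C0 = Dose/Vd = 858/11.1 = 77.2973 mg/L
AUC = C0/ke = 77.2973/0.192
AUC = 402.6 mg*hr/L


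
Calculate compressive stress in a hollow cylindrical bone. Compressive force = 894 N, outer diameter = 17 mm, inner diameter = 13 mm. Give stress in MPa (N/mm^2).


A = pi*(r_o^2 - r_i^2)
r_o = 8.5 mm, r_i = 6.5 mm
A = 94.2478 mm^2
sigma = F/A = 894 / 94.2478
sigma = 9.486 MPa


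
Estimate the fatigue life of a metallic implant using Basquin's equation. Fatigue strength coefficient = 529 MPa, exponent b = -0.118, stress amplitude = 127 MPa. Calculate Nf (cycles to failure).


sigma_a = sigma_f' * (2Nf)^b
2Nf = (sigma_a/sigma_f')^(1/b)
2Nf = (127/529)^(1/-0.118)
2Nf = 178356
Nf = 89178


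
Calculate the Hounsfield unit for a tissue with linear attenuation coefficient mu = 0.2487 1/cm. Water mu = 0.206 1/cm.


HU = ((mu_tissue - mu_water) / mu_water) * 1000
HU = ((0.2487 - 0.206) / 0.206) * 1000
HU = 207.3


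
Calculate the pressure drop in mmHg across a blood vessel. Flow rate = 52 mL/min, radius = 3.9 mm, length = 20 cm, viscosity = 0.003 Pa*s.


dP = 8*mu*L*Q / (pi*r^4)
Q = 52 mL/min = 8.66667e-07 m^3/s
dP = 5.72381 Pa = 5.72381 / 133.322 mmHg = 0.04293 mmHg


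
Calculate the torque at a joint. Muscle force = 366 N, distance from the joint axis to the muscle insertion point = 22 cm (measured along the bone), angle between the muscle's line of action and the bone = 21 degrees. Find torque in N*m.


Torque = F * d * sin(theta)   (moment arm = d*sin(theta))
d = 22 cm = 0.22 m
Torque = 366 * 0.22 * sin(21)
Torque = 28.86 N*m


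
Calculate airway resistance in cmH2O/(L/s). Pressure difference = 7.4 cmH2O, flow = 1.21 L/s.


R = dP / flow
R = 7.4 / 1.21
R = 6.116 cmH2O/(L/s)


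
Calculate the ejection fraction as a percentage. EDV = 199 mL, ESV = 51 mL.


SV = EDV - ESV = 199 - 51 = 148 mL
EF = SV/EDV * 100 = 148/199 * 100
EF = 74.37%


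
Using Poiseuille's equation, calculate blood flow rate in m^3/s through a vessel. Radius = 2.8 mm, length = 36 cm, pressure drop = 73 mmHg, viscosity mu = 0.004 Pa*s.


Q = pi*r^4*dP / (8*mu*L)
r = 0.0028 m, L = 0.36 m
dP = 73 mmHg = 9732.506 Pa
Q = 1.6314e-04 m^3/s


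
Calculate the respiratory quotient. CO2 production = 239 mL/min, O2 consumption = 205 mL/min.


RQ = VCO2 / VO2
RQ = 239 / 205
RQ = 1.166


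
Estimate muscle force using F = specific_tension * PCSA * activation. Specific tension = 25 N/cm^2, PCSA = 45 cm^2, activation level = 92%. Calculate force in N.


F = sigma * PCSA * activation
F = 25 * 45 * 0.92
F = 1035 N


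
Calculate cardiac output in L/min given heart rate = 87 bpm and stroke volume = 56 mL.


CO = HR * SV
CO = 87 * 56 / 1000
CO = 4.872 L/min


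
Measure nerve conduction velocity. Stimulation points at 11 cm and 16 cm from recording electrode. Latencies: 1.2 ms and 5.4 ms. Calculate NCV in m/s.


Distance = (16 - 11) / 100 = 0.05 m
dt = (5.4 - 1.2) / 1000 = 0.0042 s
NCV = dist / dt = 11.9 m/s


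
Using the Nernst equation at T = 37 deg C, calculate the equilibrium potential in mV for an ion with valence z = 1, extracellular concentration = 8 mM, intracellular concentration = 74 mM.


E = (RT/(zF)) * ln(C_out/C_in)
T = 37 + 273.15 = 310.15 K
E = (8.314 * 310.15 / (1 * 96485)) * ln(8/74)
E = -59.45 mV


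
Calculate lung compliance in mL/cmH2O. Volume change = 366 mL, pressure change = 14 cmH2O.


C = dV / dP
C = 366 / 14
C = 26.14 mL/cmH2O


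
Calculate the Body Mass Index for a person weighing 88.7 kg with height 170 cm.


BMI = weight / height^2
height = 170 cm = 1.7 m
BMI = 88.7 / 1.7^2
BMI = 30.69 kg/m^2


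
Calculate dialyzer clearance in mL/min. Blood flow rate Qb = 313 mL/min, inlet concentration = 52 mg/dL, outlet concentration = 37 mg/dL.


K = Qb * (Cb_in - Cb_out) / Cb_in
K = 313 * (52 - 37) / 52
K = 90.29 mL/min


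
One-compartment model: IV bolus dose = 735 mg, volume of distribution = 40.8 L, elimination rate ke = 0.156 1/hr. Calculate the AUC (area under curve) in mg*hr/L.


C0 = Dose/Vd = 735/40.8 = 18.0147 mg/L
AUC = C0/ke = 18.0147/0.156
AUC = 115.5 mg*hr/L


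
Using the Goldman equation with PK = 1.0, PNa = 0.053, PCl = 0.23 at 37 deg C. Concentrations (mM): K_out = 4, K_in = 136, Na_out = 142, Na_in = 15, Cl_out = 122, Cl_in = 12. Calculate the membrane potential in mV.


Vm = (RT/F)*ln((PK*Ko + PNa*Nao + PCl*Cli)/(PK*Ki + PNa*Nai + PCl*Clo))
Numer = 14.286, Denom = 164.855
Vm = -65.36 mV


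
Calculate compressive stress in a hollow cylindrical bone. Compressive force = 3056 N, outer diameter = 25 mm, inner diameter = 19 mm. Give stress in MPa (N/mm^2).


A = pi*(r_o^2 - r_i^2)
r_o = 12.5 mm, r_i = 9.5 mm
A = 207.345 mm^2
sigma = F/A = 3056 / 207.345
sigma = 14.74 MPa


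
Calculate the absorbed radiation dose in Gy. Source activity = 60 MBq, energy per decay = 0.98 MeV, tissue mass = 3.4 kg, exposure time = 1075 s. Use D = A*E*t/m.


A = 60 MBq = 6.0000e+07 Bq
E = 0.98 MeV = 1.56996e-13 J
D = A*E*t/m = 6.0000e+07*1.56996e-13*1075/3.4
D = 0.002978 Gy


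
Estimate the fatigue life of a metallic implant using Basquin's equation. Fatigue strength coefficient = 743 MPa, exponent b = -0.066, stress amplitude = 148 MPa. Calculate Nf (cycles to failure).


sigma_a = sigma_f' * (2Nf)^b
2Nf = (sigma_a/sigma_f')^(1/b)
2Nf = (148/743)^(1/-0.066)
2Nf = 4.1407332e+10
Nf = 2.0704e+10


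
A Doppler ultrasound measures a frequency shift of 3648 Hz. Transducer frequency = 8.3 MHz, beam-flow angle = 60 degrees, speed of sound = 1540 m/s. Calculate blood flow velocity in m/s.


v = fd * c / (2 * f0 * cos(theta))
v = 3648 * 1540 / (2 * 8.3000e+06 * cos(60))
v = 0.6769 m/s


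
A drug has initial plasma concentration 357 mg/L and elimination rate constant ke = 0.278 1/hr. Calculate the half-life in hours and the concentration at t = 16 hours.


t_half = ln(2) / ke = 0.693147 / 0.278 = 2.493 hr
C(t) = C0 * exp(-ke*t) = 357 * exp(-0.278*16)
C(16) = 4.178 mg/L


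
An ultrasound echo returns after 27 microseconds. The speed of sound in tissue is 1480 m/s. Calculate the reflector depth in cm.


depth = c * t / 2
t = 27 us = 2.7000e-05 s
depth = 1480 * 2.7000e-05 / 2
depth = 0.01998 m = 1.998 cm


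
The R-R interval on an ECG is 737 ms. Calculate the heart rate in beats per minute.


HR = 60 / RR_interval(s)
RR = 737 ms = 0.737 s
HR = 60 / 0.737 = 81.41 bpm


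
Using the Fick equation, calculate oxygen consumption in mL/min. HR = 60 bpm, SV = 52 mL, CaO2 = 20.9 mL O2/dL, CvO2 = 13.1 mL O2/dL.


CO = HR*SV = 60*52/1000 = 3.12 L/min
a-v O2 diff = 20.9 - 13.1 = 7.8 mL/dL
VO2 = CO * (CaO2-CvO2) * 10 dL/L
VO2 = 3.12 * 7.8 * 10
VO2 = 243.4 mL/min


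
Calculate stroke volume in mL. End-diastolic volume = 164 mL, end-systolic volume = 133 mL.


SV = EDV - ESV
SV = 164 - 133
SV = 31 mL


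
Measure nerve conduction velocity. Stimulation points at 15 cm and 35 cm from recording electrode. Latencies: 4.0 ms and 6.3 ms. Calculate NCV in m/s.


Distance = (35 - 15) / 100 = 0.2 m
dt = (6.3 - 4.0) / 1000 = 0.0023 s
NCV = dist / dt = 86.96 m/s


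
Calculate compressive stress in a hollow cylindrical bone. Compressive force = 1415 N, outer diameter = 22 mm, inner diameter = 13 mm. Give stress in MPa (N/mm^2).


A = pi*(r_o^2 - r_i^2)
r_o = 11 mm, r_i = 6.5 mm
A = 247.4 mm^2
sigma = F/A = 1415 / 247.4
sigma = 5.719 MPa


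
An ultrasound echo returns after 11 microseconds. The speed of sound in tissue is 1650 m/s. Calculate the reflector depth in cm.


depth = c * t / 2
t = 11 us = 1.1000e-05 s
depth = 1650 * 1.1000e-05 / 2
depth = 0.009075 m = 0.9075 cm


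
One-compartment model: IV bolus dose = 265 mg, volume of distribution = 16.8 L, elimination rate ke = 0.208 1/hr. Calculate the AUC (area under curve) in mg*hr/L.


C0 = Dose/Vd = 265/16.8 = 15.7738 mg/L
AUC = C0/ke = 15.7738/0.208
AUC = 75.84 mg*hr/L


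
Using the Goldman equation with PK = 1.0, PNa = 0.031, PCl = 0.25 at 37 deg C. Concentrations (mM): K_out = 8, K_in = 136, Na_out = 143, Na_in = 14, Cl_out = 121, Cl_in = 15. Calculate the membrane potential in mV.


Vm = (RT/F)*ln((PK*Ko + PNa*Nao + PCl*Cli)/(PK*Ki + PNa*Nai + PCl*Clo))
Numer = 16.183, Denom = 166.684
Vm = -62.33 mV


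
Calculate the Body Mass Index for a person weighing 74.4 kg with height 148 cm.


BMI = weight / height^2
height = 148 cm = 1.48 m
BMI = 74.4 / 1.48^2
BMI = 33.97 kg/m^2


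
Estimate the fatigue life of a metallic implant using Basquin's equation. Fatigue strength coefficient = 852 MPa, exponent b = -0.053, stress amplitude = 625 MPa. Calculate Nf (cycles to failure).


sigma_a = sigma_f' * (2Nf)^b
2Nf = (sigma_a/sigma_f')^(1/b)
2Nf = (625/852)^(1/-0.053)
2Nf = 345.82784
Nf = 172.9


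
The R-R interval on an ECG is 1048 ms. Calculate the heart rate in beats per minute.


HR = 60 / RR_interval(s)
RR = 1048 ms = 1.048 s
HR = 60 / 1.048 = 57.25 bpm


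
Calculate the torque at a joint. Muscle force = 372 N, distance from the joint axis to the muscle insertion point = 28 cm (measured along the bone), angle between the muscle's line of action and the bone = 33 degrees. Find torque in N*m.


Torque = F * d * sin(theta)   (moment arm = d*sin(theta))
d = 28 cm = 0.28 m
Torque = 372 * 0.28 * sin(33)
Torque = 56.73 N*m


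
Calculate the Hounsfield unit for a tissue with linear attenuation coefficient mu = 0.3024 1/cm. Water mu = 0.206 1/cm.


HU = ((mu_tissue - mu_water) / mu_water) * 1000
HU = ((0.3024 - 0.206) / 0.206) * 1000
HU = 468


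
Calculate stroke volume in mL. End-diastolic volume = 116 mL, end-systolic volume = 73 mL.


SV = EDV - ESV
SV = 116 - 73
SV = 43 mL


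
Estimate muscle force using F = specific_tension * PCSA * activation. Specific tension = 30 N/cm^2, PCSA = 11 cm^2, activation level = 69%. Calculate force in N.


F = sigma * PCSA * activation
F = 30 * 11 * 0.69
F = 227.7 N


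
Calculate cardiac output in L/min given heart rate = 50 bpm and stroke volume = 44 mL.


CO = HR * SV
CO = 50 * 44 / 1000
CO = 2.2 L/min


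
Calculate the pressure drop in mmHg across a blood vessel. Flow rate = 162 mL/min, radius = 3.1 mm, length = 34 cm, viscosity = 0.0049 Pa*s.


dP = 8*mu*L*Q / (pi*r^4)
Q = 162 mL/min = 2.7e-06 m^3/s
dP = 124.032 Pa = 124.032 / 133.322 mmHg = 0.9303 mmHg


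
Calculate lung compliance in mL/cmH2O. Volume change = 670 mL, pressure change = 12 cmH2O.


C = dV / dP
C = 670 / 12
C = 55.83 mL/cmH2O


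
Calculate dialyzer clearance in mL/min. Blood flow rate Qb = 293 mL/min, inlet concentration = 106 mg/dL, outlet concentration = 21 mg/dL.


K = Qb * (Cb_in - Cb_out) / Cb_in
K = 293 * (106 - 21) / 106
K = 235 mL/min


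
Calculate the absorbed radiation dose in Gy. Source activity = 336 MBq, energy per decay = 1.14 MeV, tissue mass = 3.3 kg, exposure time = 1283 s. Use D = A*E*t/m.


A = 336 MBq = 3.3600e+08 Bq
E = 1.14 MeV = 1.82628e-13 J
D = A*E*t/m = 3.3600e+08*1.82628e-13*1283/3.3
D = 0.02386 Gy


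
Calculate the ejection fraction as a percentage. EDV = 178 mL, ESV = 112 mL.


SV = EDV - ESV = 178 - 112 = 66 mL
EF = SV/EDV * 100 = 66/178 * 100
EF = 37.08%


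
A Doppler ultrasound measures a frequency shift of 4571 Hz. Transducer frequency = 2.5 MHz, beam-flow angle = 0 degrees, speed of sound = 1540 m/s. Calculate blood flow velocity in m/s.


v = fd * c / (2 * f0 * cos(theta))
v = 4571 * 1540 / (2 * 2.5000e+06 * cos(0))
v = 1.408 m/s


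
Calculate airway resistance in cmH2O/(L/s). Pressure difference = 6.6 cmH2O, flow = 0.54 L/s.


R = dP / flow
R = 6.6 / 0.54
R = 12.22 cmH2O/(L/s)


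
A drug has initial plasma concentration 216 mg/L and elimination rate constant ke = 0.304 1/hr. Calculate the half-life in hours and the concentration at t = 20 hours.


t_half = ln(2) / ke = 0.693147 / 0.304 = 2.28 hr
C(t) = C0 * exp(-ke*t) = 216 * exp(-0.304*20)
C(20) = 0.4942 mg/L


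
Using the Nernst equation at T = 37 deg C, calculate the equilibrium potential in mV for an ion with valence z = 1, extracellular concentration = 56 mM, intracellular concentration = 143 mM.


E = (RT/(zF)) * ln(C_out/C_in)
T = 37 + 273.15 = 310.15 K
E = (8.314 * 310.15 / (1 * 96485)) * ln(56/143)
E = -25.05 mV


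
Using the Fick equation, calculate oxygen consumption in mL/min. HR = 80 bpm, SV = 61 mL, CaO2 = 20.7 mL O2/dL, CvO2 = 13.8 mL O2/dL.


CO = HR*SV = 80*61/1000 = 4.88 L/min
a-v O2 diff = 20.7 - 13.8 = 6.9 mL/dL
VO2 = CO * (CaO2-CvO2) * 10 dL/L
VO2 = 4.88 * 6.9 * 10
VO2 = 336.7 mL/min


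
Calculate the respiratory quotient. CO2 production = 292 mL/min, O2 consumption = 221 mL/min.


RQ = VCO2 / VO2
RQ = 292 / 221
RQ = 1.321


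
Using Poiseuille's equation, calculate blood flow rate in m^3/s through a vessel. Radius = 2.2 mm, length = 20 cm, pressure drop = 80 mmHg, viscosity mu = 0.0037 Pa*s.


Q = pi*r^4*dP / (8*mu*L)
r = 0.0022 m, L = 0.2 m
dP = 80 mmHg = 10665.76 Pa
Q = 1.3259e-04 m^3/s


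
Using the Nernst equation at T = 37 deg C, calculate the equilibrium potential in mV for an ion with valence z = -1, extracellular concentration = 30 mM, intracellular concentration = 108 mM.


E = (RT/(zF)) * ln(C_out/C_in)
T = 37 + 273.15 = 310.15 K
E = (8.314 * 310.15 / (-1 * 96485)) * ln(30/108)
E = 34.23 mV


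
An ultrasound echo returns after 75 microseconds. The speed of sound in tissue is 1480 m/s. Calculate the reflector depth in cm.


depth = c * t / 2
t = 75 us = 7.5000e-05 s
depth = 1480 * 7.5000e-05 / 2
depth = 0.0555 m = 5.55 cm


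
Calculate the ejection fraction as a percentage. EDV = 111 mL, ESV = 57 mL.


SV = EDV - ESV = 111 - 57 = 54 mL
EF = SV/EDV * 100 = 54/111 * 100
EF = 48.65%


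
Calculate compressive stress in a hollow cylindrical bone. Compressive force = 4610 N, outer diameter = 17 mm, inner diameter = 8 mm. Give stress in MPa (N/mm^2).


A = pi*(r_o^2 - r_i^2)
r_o = 8.5 mm, r_i = 4 mm
A = 176.715 mm^2
sigma = F/A = 4610 / 176.715
sigma = 26.09 MPa


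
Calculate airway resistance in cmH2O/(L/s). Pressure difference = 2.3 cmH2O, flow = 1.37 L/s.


R = dP / flow
R = 2.3 / 1.37
R = 1.679 cmH2O/(L/s)


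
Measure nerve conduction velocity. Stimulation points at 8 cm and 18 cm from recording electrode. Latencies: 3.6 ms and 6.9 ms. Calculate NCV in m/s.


Distance = (18 - 8) / 100 = 0.1 m
dt = (6.9 - 3.6) / 1000 = 0.0033 s
NCV = dist / dt = 30.3 m/s


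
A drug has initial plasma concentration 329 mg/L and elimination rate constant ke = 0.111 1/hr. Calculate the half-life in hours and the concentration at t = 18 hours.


t_half = ln(2) / ke = 0.693147 / 0.111 = 6.245 hr
C(t) = C0 * exp(-ke*t) = 329 * exp(-0.111*18)
C(18) = 44.61 mg/L


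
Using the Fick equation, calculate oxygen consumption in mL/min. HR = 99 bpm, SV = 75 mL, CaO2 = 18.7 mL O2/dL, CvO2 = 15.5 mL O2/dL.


CO = HR*SV = 99*75/1000 = 7.425 L/min
a-v O2 diff = 18.7 - 15.5 = 3.2 mL/dL
VO2 = CO * (CaO2-CvO2) * 10 dL/L
VO2 = 7.425 * 3.2 * 10
VO2 = 237.6 mL/min


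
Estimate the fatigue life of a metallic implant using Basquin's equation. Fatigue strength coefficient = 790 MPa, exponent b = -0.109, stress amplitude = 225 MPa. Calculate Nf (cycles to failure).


sigma_a = sigma_f' * (2Nf)^b
2Nf = (sigma_a/sigma_f')^(1/b)
2Nf = (225/790)^(1/-0.109)
2Nf = 100943.57
Nf = 5.047e+04


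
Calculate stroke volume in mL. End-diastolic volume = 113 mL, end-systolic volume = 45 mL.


SV = EDV - ESV
SV = 113 - 45
SV = 68 mL


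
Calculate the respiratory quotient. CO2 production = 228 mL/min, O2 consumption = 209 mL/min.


RQ = VCO2 / VO2
RQ = 228 / 209
RQ = 1.091


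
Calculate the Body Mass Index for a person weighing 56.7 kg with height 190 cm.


BMI = weight / height^2
height = 190 cm = 1.9 m
BMI = 56.7 / 1.9^2
BMI = 15.71 kg/m^2


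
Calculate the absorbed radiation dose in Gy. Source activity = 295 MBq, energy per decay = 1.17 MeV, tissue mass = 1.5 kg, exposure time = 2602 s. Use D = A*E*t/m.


A = 295 MBq = 2.9500e+08 Bq
E = 1.17 MeV = 1.87434e-13 J
D = A*E*t/m = 2.9500e+08*1.87434e-13*2602/1.5
D = 0.09591 Gy


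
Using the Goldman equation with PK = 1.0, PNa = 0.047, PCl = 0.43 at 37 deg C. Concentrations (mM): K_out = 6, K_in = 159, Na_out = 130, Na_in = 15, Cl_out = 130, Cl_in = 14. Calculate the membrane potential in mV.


Vm = (RT/F)*ln((PK*Ko + PNa*Nao + PCl*Cli)/(PK*Ki + PNa*Nai + PCl*Clo))
Numer = 18.13, Denom = 215.605
Vm = -66.17 mV


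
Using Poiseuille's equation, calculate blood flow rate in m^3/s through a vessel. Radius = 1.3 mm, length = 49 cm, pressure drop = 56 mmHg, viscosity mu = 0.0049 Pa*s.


Q = pi*r^4*dP / (8*mu*L)
r = 0.0013 m, L = 0.49 m
dP = 56 mmHg = 7466.032 Pa
Q = 3.4876e-06 m^3/s


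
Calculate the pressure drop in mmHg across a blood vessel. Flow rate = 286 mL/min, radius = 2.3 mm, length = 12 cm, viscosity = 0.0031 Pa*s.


dP = 8*mu*L*Q / (pi*r^4)
Q = 286 mL/min = 4.76667e-06 m^3/s
dP = 161.357 Pa = 161.357 / 133.322 mmHg = 1.21 mmHg


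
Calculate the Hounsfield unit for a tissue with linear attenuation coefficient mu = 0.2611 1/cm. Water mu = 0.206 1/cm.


HU = ((mu_tissue - mu_water) / mu_water) * 1000
HU = ((0.2611 - 0.206) / 0.206) * 1000
HU = 267.5


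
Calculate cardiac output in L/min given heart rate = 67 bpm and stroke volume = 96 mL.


CO = HR * SV
CO = 67 * 96 / 1000
CO = 6.432 L/min


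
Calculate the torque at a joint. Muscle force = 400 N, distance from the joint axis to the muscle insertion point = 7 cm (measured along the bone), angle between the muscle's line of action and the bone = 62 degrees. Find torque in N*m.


Torque = F * d * sin(theta)   (moment arm = d*sin(theta))
d = 7 cm = 0.07 m
Torque = 400 * 0.07 * sin(62)
Torque = 24.72 N*m


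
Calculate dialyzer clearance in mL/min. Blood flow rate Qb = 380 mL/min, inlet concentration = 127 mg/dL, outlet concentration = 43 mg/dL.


K = Qb * (Cb_in - Cb_out) / Cb_in
K = 380 * (127 - 43) / 127
K = 251.3 mL/min


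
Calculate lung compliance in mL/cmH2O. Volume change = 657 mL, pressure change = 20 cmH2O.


C = dV / dP
C = 657 / 20
C = 32.85 mL/cmH2O


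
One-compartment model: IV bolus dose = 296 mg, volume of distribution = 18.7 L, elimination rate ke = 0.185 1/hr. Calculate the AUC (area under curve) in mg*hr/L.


C0 = Dose/Vd = 296/18.7 = 15.8289 mg/L
AUC = C0/ke = 15.8289/0.185
AUC = 85.56 mg*hr/L


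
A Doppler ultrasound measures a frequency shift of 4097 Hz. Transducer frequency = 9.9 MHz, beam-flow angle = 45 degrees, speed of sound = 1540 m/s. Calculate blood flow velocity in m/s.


v = fd * c / (2 * f0 * cos(theta))
v = 4097 * 1540 / (2 * 9.9000e+06 * cos(45))
v = 0.4506 m/s


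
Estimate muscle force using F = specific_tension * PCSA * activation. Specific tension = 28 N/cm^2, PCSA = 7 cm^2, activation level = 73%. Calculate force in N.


F = sigma * PCSA * activation
F = 28 * 7 * 0.73
F = 143.1 N


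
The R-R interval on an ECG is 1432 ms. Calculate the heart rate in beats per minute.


HR = 60 / RR_interval(s)
RR = 1432 ms = 1.432 s
HR = 60 / 1.432 = 41.9 bpm


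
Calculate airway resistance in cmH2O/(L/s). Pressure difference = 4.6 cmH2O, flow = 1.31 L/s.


R = dP / flow
R = 4.6 / 1.31
R = 3.511 cmH2O/(L/s)


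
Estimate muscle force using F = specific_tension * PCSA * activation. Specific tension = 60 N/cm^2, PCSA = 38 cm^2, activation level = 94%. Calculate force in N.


F = sigma * PCSA * activation
F = 60 * 38 * 0.94
F = 2143 N


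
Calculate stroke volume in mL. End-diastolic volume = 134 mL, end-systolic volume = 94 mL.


SV = EDV - ESV
SV = 134 - 94
SV = 40 mL


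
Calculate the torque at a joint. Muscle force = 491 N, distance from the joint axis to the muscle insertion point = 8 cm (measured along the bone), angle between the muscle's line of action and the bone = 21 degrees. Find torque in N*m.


Torque = F * d * sin(theta)   (moment arm = d*sin(theta))
d = 8 cm = 0.08 m
Torque = 491 * 0.08 * sin(21)
Torque = 14.08 N*m


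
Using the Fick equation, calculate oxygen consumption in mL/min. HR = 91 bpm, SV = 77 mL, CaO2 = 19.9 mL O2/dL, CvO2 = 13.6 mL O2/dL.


CO = HR*SV = 91*77/1000 = 7.007 L/min
a-v O2 diff = 19.9 - 13.6 = 6.3 mL/dL
VO2 = CO * (CaO2-CvO2) * 10 dL/L
VO2 = 7.007 * 6.3 * 10
VO2 = 441.4 mL/min


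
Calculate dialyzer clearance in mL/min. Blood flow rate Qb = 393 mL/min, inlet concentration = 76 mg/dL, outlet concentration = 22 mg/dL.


K = Qb * (Cb_in - Cb_out) / Cb_in
K = 393 * (76 - 22) / 76
K = 279.2 mL/min


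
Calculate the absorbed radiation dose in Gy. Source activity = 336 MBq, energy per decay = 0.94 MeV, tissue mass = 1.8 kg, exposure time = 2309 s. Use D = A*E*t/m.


A = 336 MBq = 3.3600e+08 Bq
E = 0.94 MeV = 1.50588e-13 J
D = A*E*t/m = 3.3600e+08*1.50588e-13*2309/1.8
D = 0.06491 Gy


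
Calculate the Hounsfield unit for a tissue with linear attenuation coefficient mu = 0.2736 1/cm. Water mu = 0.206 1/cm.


HU = ((mu_tissue - mu_water) / mu_water) * 1000
HU = ((0.2736 - 0.206) / 0.206) * 1000
HU = 328.2


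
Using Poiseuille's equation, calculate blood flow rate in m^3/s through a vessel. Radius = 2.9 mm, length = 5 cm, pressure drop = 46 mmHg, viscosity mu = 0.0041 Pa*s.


Q = pi*r^4*dP / (8*mu*L)
r = 0.0029 m, L = 0.05 m
dP = 46 mmHg = 6132.812 Pa
Q = 8.3092e-04 m^3/s


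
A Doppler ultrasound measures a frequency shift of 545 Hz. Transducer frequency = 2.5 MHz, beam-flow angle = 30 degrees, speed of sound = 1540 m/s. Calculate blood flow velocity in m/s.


v = fd * c / (2 * f0 * cos(theta))
v = 545 * 1540 / (2 * 2.5000e+06 * cos(30))
v = 0.1938 m/s


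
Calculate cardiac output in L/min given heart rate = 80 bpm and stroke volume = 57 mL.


CO = HR * SV
CO = 80 * 57 / 1000
CO = 4.56 L/min


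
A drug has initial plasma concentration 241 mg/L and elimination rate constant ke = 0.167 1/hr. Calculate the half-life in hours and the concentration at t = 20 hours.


t_half = ln(2) / ke = 0.693147 / 0.167 = 4.151 hr
C(t) = C0 * exp(-ke*t) = 241 * exp(-0.167*20)
C(20) = 8.54 mg/L


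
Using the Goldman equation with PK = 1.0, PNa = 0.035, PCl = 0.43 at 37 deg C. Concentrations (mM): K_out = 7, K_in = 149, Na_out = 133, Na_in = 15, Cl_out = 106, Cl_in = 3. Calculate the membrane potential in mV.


Vm = (RT/F)*ln((PK*Ko + PNa*Nao + PCl*Cli)/(PK*Ki + PNa*Nai + PCl*Clo))
Numer = 12.945, Denom = 195.105
Vm = -72.5 mV


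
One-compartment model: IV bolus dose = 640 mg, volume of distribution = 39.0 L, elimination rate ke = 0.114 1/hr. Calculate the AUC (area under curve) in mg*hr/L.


C0 = Dose/Vd = 640/39.0 = 16.4103 mg/L
AUC = C0/ke = 16.4103/0.114
AUC = 143.9 mg*hr/L


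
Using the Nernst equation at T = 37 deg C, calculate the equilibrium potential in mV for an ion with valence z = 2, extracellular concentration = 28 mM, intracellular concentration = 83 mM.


E = (RT/(zF)) * ln(C_out/C_in)
T = 37 + 273.15 = 310.15 K
E = (8.314 * 310.15 / (2 * 96485)) * ln(28/83)
E = -14.52 mV


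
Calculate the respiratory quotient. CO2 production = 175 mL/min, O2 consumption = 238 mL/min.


RQ = VCO2 / VO2
RQ = 175 / 238
RQ = 0.7353


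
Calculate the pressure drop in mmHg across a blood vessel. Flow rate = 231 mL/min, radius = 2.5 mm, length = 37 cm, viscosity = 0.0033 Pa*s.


dP = 8*mu*L*Q / (pi*r^4)
Q = 231 mL/min = 3.85e-06 m^3/s
dP = 306.448 Pa = 306.448 / 133.322 mmHg = 2.299 mmHg


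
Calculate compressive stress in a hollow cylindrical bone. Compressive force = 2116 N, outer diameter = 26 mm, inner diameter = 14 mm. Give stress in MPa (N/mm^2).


A = pi*(r_o^2 - r_i^2)
r_o = 13 mm, r_i = 7 mm
A = 376.991 mm^2
sigma = F/A = 2116 / 376.991
sigma = 5.613 MPa


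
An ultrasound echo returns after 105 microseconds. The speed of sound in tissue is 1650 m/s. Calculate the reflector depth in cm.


depth = c * t / 2
t = 105 us = 1.0500e-04 s
depth = 1650 * 1.0500e-04 / 2
depth = 0.086625 m = 8.6625 cm


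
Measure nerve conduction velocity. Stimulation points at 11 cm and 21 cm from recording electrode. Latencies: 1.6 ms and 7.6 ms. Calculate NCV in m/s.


Distance = (21 - 11) / 100 = 0.1 m
dt = (7.6 - 1.6) / 1000 = 0.006 s
NCV = dist / dt = 16.67 m/s


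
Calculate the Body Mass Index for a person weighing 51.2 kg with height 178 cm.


BMI = weight / height^2
height = 178 cm = 1.78 m
BMI = 51.2 / 1.78^2
BMI = 16.16 kg/m^2


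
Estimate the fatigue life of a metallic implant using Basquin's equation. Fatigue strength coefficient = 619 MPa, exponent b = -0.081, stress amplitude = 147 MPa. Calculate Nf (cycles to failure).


sigma_a = sigma_f' * (2Nf)^b
2Nf = (sigma_a/sigma_f')^(1/b)
2Nf = (147/619)^(1/-0.081)
2Nf = 51087250
Nf = 2.5544e+07


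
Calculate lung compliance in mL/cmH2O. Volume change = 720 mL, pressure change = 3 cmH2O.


C = dV / dP
C = 720 / 3
C = 240 mL/cmH2O


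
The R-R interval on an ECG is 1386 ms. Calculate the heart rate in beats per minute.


HR = 60 / RR_interval(s)
RR = 1386 ms = 1.386 s
HR = 60 / 1.386 = 43.29 bpm


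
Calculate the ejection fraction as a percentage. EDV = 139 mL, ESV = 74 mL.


SV = EDV - ESV = 139 - 74 = 65 mL
EF = SV/EDV * 100 = 65/139 * 100
EF = 46.76%


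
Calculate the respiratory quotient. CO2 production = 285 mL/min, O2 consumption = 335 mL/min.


RQ = VCO2 / VO2
RQ = 285 / 335
RQ = 0.8507


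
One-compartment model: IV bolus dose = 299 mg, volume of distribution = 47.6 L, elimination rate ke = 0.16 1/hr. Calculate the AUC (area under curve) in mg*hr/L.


C0 = Dose/Vd = 299/47.6 = 6.28151 mg/L
AUC = C0/ke = 6.28151/0.16
AUC = 39.26 mg*hr/L


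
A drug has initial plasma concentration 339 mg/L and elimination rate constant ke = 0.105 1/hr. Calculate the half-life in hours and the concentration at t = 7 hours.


t_half = ln(2) / ke = 0.693147 / 0.105 = 6.601 hr
C(t) = C0 * exp(-ke*t) = 339 * exp(-0.105*7)
C(7) = 162.6 mg/L


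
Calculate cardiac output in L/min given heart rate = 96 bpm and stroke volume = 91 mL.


CO = HR * SV
CO = 96 * 91 / 1000
CO = 8.736 L/min


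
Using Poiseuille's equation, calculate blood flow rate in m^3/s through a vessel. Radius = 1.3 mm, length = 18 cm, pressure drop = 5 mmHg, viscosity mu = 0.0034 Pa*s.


Q = pi*r^4*dP / (8*mu*L)
r = 0.0013 m, L = 0.18 m
dP = 5 mmHg = 666.61 Pa
Q = 1.2217e-06 m^3/s


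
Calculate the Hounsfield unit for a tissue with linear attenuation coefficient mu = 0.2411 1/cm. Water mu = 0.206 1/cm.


HU = ((mu_tissue - mu_water) / mu_water) * 1000
HU = ((0.2411 - 0.206) / 0.206) * 1000
HU = 170.4


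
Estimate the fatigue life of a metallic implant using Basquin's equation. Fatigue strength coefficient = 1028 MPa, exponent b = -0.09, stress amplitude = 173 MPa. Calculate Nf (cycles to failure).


sigma_a = sigma_f' * (2Nf)^b
2Nf = (sigma_a/sigma_f')^(1/b)
2Nf = (173/1028)^(1/-0.09)
2Nf = 3.9756783e+08
Nf = 1.9878e+08


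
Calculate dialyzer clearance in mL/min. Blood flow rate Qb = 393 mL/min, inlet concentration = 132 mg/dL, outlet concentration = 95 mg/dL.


K = Qb * (Cb_in - Cb_out) / Cb_in
K = 393 * (132 - 95) / 132
K = 110.2 mL/min


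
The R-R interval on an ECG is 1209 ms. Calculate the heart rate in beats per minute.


HR = 60 / RR_interval(s)
RR = 1209 ms = 1.209 s
HR = 60 / 1.209 = 49.63 bpm


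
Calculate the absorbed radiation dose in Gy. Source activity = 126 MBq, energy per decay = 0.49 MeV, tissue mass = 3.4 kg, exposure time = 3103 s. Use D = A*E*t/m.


A = 126 MBq = 1.2600e+08 Bq
E = 0.49 MeV = 7.8498e-14 J
D = A*E*t/m = 1.2600e+08*7.8498e-14*3103/3.4
D = 0.009027 Gy


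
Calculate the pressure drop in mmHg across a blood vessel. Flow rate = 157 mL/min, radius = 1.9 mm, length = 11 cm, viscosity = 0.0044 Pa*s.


dP = 8*mu*L*Q / (pi*r^4)
Q = 157 mL/min = 2.61667e-06 m^3/s
dP = 247.469 Pa = 247.469 / 133.322 mmHg = 1.856 mmHg


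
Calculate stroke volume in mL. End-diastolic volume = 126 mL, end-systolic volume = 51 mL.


SV = EDV - ESV
SV = 126 - 51
SV = 75 mL


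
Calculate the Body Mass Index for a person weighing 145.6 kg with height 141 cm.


BMI = weight / height^2
height = 141 cm = 1.41 m
BMI = 145.6 / 1.41^2
BMI = 73.24 kg/m^2


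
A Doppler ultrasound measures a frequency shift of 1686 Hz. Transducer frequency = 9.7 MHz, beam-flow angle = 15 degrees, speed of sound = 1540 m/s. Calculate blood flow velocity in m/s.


v = fd * c / (2 * f0 * cos(theta))
v = 1686 * 1540 / (2 * 9.7000e+06 * cos(15))
v = 0.1386 m/s


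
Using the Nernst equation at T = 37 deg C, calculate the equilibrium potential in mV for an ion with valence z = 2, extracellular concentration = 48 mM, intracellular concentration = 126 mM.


E = (RT/(zF)) * ln(C_out/C_in)
T = 37 + 273.15 = 310.15 K
E = (8.314 * 310.15 / (2 * 96485)) * ln(48/126)
E = -12.9 mV


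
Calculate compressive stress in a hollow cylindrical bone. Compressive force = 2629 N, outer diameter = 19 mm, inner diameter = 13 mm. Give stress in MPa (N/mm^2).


A = pi*(r_o^2 - r_i^2)
r_o = 9.5 mm, r_i = 6.5 mm
A = 150.796 mm^2
sigma = F/A = 2629 / 150.796
sigma = 17.43 MPa


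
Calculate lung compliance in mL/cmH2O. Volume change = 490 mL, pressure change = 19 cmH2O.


C = dV / dP
C = 490 / 19
C = 25.79 mL/cmH2O


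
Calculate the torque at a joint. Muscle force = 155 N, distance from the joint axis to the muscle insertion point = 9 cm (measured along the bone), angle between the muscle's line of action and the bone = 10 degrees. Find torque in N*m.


Torque = F * d * sin(theta)   (moment arm = d*sin(theta))
d = 9 cm = 0.09 m
Torque = 155 * 0.09 * sin(10)
Torque = 2.422 N*m


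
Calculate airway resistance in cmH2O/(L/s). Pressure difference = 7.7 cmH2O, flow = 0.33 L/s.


R = dP / flow
R = 7.7 / 0.33
R = 23.33 cmH2O/(L/s)


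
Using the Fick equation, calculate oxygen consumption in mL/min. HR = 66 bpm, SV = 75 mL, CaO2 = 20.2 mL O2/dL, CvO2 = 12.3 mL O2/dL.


CO = HR*SV = 66*75/1000 = 4.95 L/min
a-v O2 diff = 20.2 - 12.3 = 7.9 mL/dL
VO2 = CO * (CaO2-CvO2) * 10 dL/L
VO2 = 4.95 * 7.9 * 10
VO2 = 391 mL/min


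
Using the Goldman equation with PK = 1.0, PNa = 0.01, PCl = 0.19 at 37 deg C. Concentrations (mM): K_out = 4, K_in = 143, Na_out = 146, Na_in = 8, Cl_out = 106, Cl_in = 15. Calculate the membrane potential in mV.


Vm = (RT/F)*ln((PK*Ko + PNa*Nao + PCl*Cli)/(PK*Ki + PNa*Nai + PCl*Clo))
Numer = 8.31, Denom = 163.22
Vm = -79.58 mV


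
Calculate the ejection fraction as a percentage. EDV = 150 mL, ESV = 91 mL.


SV = EDV - ESV = 150 - 91 = 59 mL
EF = SV/EDV * 100 = 59/150 * 100
EF = 39.33%


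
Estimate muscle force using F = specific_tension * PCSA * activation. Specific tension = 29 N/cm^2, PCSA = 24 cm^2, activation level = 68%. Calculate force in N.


F = sigma * PCSA * activation
F = 29 * 24 * 0.68
F = 473.3 N


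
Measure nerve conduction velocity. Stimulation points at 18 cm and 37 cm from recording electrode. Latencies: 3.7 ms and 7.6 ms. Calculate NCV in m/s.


Distance = (37 - 18) / 100 = 0.19 m
dt = (7.6 - 3.7) / 1000 = 0.0039 s
NCV = dist / dt = 48.72 m/s


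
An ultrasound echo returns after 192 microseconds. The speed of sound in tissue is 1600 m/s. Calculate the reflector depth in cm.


depth = c * t / 2
t = 192 us = 1.9200e-04 s
depth = 1600 * 1.9200e-04 / 2
depth = 0.1536 m = 15.36 cm


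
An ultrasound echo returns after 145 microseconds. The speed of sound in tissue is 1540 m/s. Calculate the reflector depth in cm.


depth = c * t / 2
t = 145 us = 1.4500e-04 s
depth = 1540 * 1.4500e-04 / 2
depth = 0.11165 m = 11.165 cm


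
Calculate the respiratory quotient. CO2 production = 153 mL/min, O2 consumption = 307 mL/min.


RQ = VCO2 / VO2
RQ = 153 / 307
RQ = 0.4984


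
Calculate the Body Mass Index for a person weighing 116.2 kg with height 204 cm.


BMI = weight / height^2
height = 204 cm = 2.04 m
BMI = 116.2 / 2.04^2
BMI = 27.92 kg/m^2


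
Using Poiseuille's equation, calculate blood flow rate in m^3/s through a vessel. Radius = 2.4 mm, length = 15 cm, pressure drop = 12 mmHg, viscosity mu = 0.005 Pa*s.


Q = pi*r^4*dP / (8*mu*L)
r = 0.0024 m, L = 0.15 m
dP = 12 mmHg = 1599.864 Pa
Q = 2.7792e-05 m^3/s


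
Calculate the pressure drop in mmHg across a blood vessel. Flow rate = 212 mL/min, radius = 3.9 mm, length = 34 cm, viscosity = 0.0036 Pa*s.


dP = 8*mu*L*Q / (pi*r^4)
Q = 212 mL/min = 3.53333e-06 m^3/s
dP = 47.6044 Pa = 47.6044 / 133.322 mmHg = 0.3571 mmHg


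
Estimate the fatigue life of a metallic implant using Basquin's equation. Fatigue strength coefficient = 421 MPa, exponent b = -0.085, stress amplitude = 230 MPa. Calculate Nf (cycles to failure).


sigma_a = sigma_f' * (2Nf)^b
2Nf = (sigma_a/sigma_f')^(1/b)
2Nf = (230/421)^(1/-0.085)
2Nf = 1227.0822
Nf = 613.5
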